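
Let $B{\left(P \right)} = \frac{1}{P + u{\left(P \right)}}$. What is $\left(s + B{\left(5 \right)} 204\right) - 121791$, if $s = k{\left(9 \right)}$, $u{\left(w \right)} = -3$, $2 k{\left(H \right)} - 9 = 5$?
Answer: $-121682$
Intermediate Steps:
$k{\left(H \right)} = 7$ ($k{\left(H \right)} = \frac{9}{2} + \frac{1}{2} \cdot 5 = \frac{9}{2} + \frac{5}{2} = 7$)
$s = 7$
$B{\left(P \right)} = \frac{1}{-3 + P}$ ($B{\left(P \right)} = \frac{1}{P - 3} = \frac{1}{-3 + P}$)
$\left(s + B{\left(5 \right)} 204\right) - 121791 = \left(7 + \frac{1}{-3 + 5} \cdot 204\right) - 121791 = \left(7 + \frac{1}{2} \cdot 204\right) - 121791 = \left(7 + 102\right) - 121791 = 109 - 121791 = -121682$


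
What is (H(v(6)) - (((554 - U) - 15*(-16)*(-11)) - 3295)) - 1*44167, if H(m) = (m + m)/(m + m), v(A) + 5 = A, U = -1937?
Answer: -40722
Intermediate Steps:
v(A) = -5 + A
H(m) = 1 (H(m) = (2*m)/((2*m)) = (2*m)*(1/(2*m)) = 1)
(H(v(6)) - (((554 - U) - 15*(-16)*(-11)) - 3295)) - 1*44167 = (1 - (((554 - 1*(-1937)) - 15*(-16)*(-11)) - 3295)) - 1*44167 = (1 - (((554 + 1937) + 240*(-11)) - 3295)) - 44167 = (1 - ((2491 - 2640) - 3295)) - 44167 = (1 - (-149 - 3295)) - 44167 = (1 - 1*(-3444)) - 44167 = (1 + 3444) - 44167 = 3445 - 44167 = -40722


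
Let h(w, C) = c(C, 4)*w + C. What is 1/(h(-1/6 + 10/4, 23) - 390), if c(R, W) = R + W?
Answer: -1/304 ≈ -0.0032895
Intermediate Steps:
h(w, C) = C + w*(4 + C) (h(w, C) = (C + 4)*w + C = (4 + C)*w + C = w*(4 + C) + C = C + w*(4 + C))
1/(h(-1/6 + 10/4, 23) - 390) = 1/((23 + (-1/6 + 10/4)*(4 + 23)) - 390) = 1/((23 + (-1*⅙ + 10*(¼))*27) - 390) = 1/((23 + (-⅙ + 5/2)*27) - 390) = 1/((23 + (7/3)*27) - 390) = 1/((23 + 63) - 390) = 1/(86 - 390) = 1/(-304) = -1/304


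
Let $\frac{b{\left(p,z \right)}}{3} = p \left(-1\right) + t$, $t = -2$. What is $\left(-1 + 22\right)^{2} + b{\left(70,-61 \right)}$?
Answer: $225$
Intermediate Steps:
$b{\left(p,z \right)} = -6 - 3 p$ ($b{\left(p,z \right)} = 3 \left(p \left(-1\right) - 2\right) = 3 \left(- p - 2\right) = 3 \left(-2 - p\right) = -6 - 3 p$)
$\left(-1 + 22\right)^{2} + b{\left(70,-61 \right)} = \left(-1 + 22\right)^{2} - 216 = 21^{2} - 216 = 441 - 216 = 225$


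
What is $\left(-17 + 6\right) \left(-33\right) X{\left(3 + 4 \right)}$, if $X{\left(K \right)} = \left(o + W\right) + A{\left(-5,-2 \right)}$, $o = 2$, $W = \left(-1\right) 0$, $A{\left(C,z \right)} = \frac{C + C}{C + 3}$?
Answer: $2541$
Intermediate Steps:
$A{\left(C,z \right)} = \frac{2 C}{3 + C}$
$W = 0$
$X{\left(K \right)} = 7$ ($X{\left(K \right)} = \left(2 + 0\right) + 2 \left(-5\right) \frac{1}{3 - 5} = 2 + 2 \left(-5\right) \frac{1}{-2} = 2 + 2 \left(-5\right) \left(- \frac{1}{2}\right) = 2 + 5 = 7$)
$\left(-17 + 6\right) \left(-33\right) X{\left(3 + 4 \right)} = \left(-17 + 6\right) \left(-33\right) 7 = \left(-11\right) \left(-33\right) 7 = 363 \cdot 7 = 2541$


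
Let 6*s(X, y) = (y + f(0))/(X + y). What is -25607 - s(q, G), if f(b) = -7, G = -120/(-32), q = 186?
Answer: -116614265/4554 ≈ -25607.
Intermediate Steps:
G = 15/4 (G = -120*(-1/32) = 15/4 ≈ 3.7500)
s(X, y) = (-7 + y)/(6*(X + y)) (s(X, y) = ((y - 7)/(X + y))/6 = ((-7 + y)/(X + y))/6 = (-7 + y)/(6*(X + y)))
-25607 - s(q, G) = -25607 - (-7 + 15/4)/(6*(186 + 15/4)) = -25607 - (-13)/(6*759/4*4) = -25607 - 4*(-13)/(6*759*4) = -25607 - 1*(-13/4554) = -25607 + 13/4554 = -116614265/4554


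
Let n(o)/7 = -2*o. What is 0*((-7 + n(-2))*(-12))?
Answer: 0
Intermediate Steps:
n(o) = -14*o (n(o) = 7*(-2*o) = -14*o)
0*((-7 + n(-2))*(-12)) = 0*((-7 - 14*(-2))*(-12)) = 0*((-7 + 28)*(-12)) = 0*(21*(-12)) = 0*(-252) = 0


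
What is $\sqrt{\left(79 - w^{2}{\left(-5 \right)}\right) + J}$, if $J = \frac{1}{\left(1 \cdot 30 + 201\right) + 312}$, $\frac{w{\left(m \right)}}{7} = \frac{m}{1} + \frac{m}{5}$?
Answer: $\frac{i \sqrt{496820022}}{543} \approx 41.049 i$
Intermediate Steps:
$w{\left(m \right)} = \frac{42 m}{5}$ ($w{\left(m \right)} = 7 \left(\frac{m}{1} + \frac{m}{5}\right) = 7 \left(m 1 + m \frac{1}{5}\right) = 7 \left(m + \frac{m}{5}\right) = 7 \frac{6 m}{5} = \frac{42 m}{5}$)
$J = \frac{1}{543}$ ($J = \frac{1}{\left(30 + 201\right) + 312} = \frac{1}{231 + 312} = \frac{1}{543} \approx 0.0018416$)
$\sqrt{\left(79 - w^{2}{\left(-5 \right)}\right) + J} = \sqrt{\left(79 - \left(\frac{42}{5} \left(-5\right)\right)^{2}\right) + \frac{1}{543}} = \sqrt{\left(79 - \left(-42\right)^{2}\right) + \frac{1}{543}} = \sqrt{\left(79 - 1764\right) + \frac{1}{543}} = \sqrt{-1685 + \frac{1}{543}} = \sqrt{- \frac{914954}{543}} = \frac{i \sqrt{496820022}}{543}$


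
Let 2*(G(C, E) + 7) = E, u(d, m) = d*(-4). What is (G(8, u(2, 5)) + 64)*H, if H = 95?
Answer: 5035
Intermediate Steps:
u(d, m) = -4*d
G(C, E) = -7 + E/2
(G(8, u(2, 5)) + 64)*H = ((-7 + (-4*2)/2) + 64)*95 = ((-7 + (½)*(-8)) + 64)*95 = ((-7 - 4) + 64)*95 = (-11 + 64)*95 = 53*95 = 5035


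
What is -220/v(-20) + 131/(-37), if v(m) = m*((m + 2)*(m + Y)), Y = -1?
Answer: -49111/13986 ≈ -3.5114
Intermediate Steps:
v(m) = m*(-1 + m)*(2 + m) (v(m) = m*((m + 2)*(m - 1)) = m*((2 + m)*(-1 + m)) = m*((-1 + m)*(2 + m)) = m*(-1 + m)*(2 + m))
-220/v(-20) + 131/(-37) = -220*(-1/(20*(-2 - 20 + (-20)**2))) + 131/(-37) = -220*(-1/(20*(-2 - 20 + 400))) + 131*(-1/37) = -220/((-20*378)) - 131/37 = -220/(-7560) - 131/37 = -220*(-1/7560) - 131/37 = 11/378 - 131/37 = -49111/13986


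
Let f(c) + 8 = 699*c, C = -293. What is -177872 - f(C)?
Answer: 26943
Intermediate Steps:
f(c) = -8 + 699*c
-177872 - f(C) = -177872 - (-8 + 699*(-293)) = -177872 - (-8 - 204807) = -177872 - 1*(-204815) = -177872 + 204815 = 26943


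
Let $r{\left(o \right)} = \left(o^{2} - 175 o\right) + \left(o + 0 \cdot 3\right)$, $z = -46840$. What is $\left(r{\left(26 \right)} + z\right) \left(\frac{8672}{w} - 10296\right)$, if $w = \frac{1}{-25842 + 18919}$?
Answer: $3043639627776$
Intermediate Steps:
$w = - \frac{1}{6923}$ ($w = \frac{1}{-6923} = - \frac{1}{6923} \approx -0.00014445$)
$r{\left(o \right)} = o^{2} - 174 o$ ($r{\left(o \right)} = \left(o^{2} - 175 o\right) + \left(o + 0\right) = \left(o^{2} - 175 o\right) + o = o^{2} - 174 o$)
$\left(r{\left(26 \right)} + z\right) \left(\frac{8672}{w} - 10296\right) = \left(26 \left(-174 + 26\right) - 46840\right) \left(\frac{8672}{- \frac{1}{6923}} - 10296\right) = \left(26 \left(-148\right) - 46840\right) \left(8672 \left(-6923\right) - 10296\right) = \left(-3848 - 46840\right) \left(-60036256 - 10296\right) = \left(-50688\right) \left(-60046552\right) = 3043639627776$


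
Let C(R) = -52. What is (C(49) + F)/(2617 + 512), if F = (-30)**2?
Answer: 848/3129 ≈ 0.27101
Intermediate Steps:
F = 900
(C(49) + F)/(2617 + 512) = (-52 + 900)/(2617 + 512) = 848/3129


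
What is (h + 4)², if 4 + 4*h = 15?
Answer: 729/16 ≈ 45.563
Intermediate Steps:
h = 11/4 (h = -1 + (¼)*15 = -1 + 15/4 = 11/4 ≈ 2.7500)
(h + 4)² = (11/4 + 4)² = (27/4)² = 729/16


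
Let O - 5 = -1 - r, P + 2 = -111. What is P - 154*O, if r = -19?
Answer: -3655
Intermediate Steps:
P = -113 (P = -2 - 111 = -113)
O = 23 (O = 5 + (-1 - 1*(-19)) = 5 + (-1 + 19) = 5 + 18 = 23)
P - 154*O = -113 - 154*23 = -113 - 3542 = -3655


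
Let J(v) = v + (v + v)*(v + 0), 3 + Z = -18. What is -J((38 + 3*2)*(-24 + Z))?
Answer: -7838820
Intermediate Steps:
Z = -21 (Z = -3 - 18 = -21)
J(v) = v + 2*v**2 (J(v) = v + (2*v)*v = v + 2*v**2)
-J((38 + 3*2)*(-24 + Z)) = -(38 + 3*2)*(-24 - 21)*(1 + 2*((38 + 3*2)*(-24 - 21))) = -(38 + 6)*(-45)*(1 + 2*((38 + 6)*(-45))) = -44*(-45)*(1 + 2*(44*(-45))) = -(-1980)*(1 + 2*(-1980)) = -(-1980)*(1 - 3960) = -(-1980)*(-3959) = -1*7838820 = -7838820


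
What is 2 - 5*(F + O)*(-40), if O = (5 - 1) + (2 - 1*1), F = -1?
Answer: 802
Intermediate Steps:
O = 5 (O = 4 + (2 - 1) = 4 + 1 = 5)
2 - 5*(F + O)*(-40) = 2 - 5*(-1 + 5)*(-40) = 2 - 5*4*(-40) = 2 - 20*(-40) = 2 + 800 = 802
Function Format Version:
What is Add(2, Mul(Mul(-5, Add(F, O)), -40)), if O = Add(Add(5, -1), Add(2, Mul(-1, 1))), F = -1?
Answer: 802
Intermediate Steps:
O = 5 (O = Add(4, Add(2, -1)) = Add(4, 1) = 5)
Add(2, Mul(Mul(-5, Add(F, O)), -40)) = Add(2, Mul(Mul(-5, Add(-1, 5)), -40)) = Add(2, Mul(Mul(-5, 4), -40)) = Add(2, Mul(-20, -40)) = Add(2, 800) = 802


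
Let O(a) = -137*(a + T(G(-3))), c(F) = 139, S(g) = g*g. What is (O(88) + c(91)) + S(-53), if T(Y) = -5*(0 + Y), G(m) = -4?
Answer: -11848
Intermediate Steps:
S(g) = g²
T(Y) = -5*Y
O(a) = -2740 - 137*a (O(a) = -137*(a - 5*(-4)) = -137*(a + 20) = -137*(20 + a) = -2740 - 137*a)
(O(88) + c(91)) + S(-53) = ((-2740 - 137*88) + 139) + (-53)² = ((-2740 - 12056) + 139) + 2809 = (-14796 + 139) + 2809 = -14657 + 2809 = -11848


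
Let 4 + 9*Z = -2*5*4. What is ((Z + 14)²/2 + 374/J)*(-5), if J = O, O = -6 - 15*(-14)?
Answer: -35105/162 ≈ -216.70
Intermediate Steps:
Z = -44/9 (Z = -4/9 + (-2*5*4)/9 = -4/9 + (-10*4)/9 = -4/9 + (⅑)*(-40) = -4/9 - 40/9 = -44/9 ≈ -4.8889)
O = 204 (O = -6 + 210 = 204)
J = 204
((Z + 14)²/2 + 374/J)*(-5) = ((-44/9 + 14)²/2 + 374/204)*(-5) = ((82/9)²*(½) + 374*(1/204))*(-5) = ((6724/81)*(½) + 11/6)*(-5) = (3362/81 + 11/6)*(-5) = (7021/162)*(-5) = -35105/162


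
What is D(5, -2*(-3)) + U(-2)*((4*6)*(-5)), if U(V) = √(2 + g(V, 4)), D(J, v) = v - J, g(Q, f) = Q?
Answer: 1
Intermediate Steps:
U(V) = √(2 + V)
D(5, -2*(-3)) + U(-2)*((4*6)*(-5)) = (-2*(-3) - 1*5) + √(2 - 2)*((4*6)*(-5)) = (6 - 5) + √0*(24*(-5)) = 1 + 0*(-120) = 1 + 0 = 1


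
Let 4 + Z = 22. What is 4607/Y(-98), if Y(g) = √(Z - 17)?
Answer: 4607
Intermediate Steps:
Z = 18 (Z = -4 + 22 = 18)
Y(g) = 1 (Y(g) = √(18 - 17) = √1 = 1)
4607/Y(-98) = 4607/1 = 4607*1 = 4607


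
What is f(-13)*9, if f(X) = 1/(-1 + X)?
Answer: -9/14 ≈ -0.64286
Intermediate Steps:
f(-13)*9 = 9/(-1 - 13) = 9/(-14) = -1/14*9 = -9/14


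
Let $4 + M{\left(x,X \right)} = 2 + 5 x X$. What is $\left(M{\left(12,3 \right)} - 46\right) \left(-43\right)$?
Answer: $-5676$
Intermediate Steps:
$M{\left(x,X \right)} = -2 + 5 X x$ ($M{\left(x,X \right)} = -4 + \left(2 + 5 x X\right) = -4 + \left(2 + 5 X x\right) = -2 + 5 X x$)
$\left(M{\left(12,3 \right)} - 46\right) \left(-43\right) = \left(\left(-2 + 5 \cdot 3 \cdot 12\right) - 46\right) \left(-43\right) = \left(\left(-2 + 180\right) - 46\right) \left(-43\right) = \left(178 - 46\right) \left(-43\right) = 132 \left(-43\right) = -5676$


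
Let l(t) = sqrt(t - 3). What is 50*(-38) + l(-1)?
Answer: -1900 + 2*I ≈ -1900.0 + 2.0*I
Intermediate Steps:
l(t) = sqrt(-3 + t)
50*(-38) + l(-1) = 50*(-38) + sqrt(-3 - 1) = -1900 + sqrt(-4) = -1900 + 2*I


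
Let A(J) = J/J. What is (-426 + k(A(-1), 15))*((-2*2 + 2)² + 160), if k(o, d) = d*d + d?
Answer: -30504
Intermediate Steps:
A(J) = 1
k(o, d) = d + d² (k(o, d) = d² + d = d + d²)
(-426 + k(A(-1), 15))*((-2*2 + 2)² + 160) = (-426 + 15*(1 + 15))*((-2*2 + 2)² + 160) = (-426 + 15*16)*((-4 + 2)² + 160) = (-426 + 240)*((-2)² + 160) = -186*(4 + 160) = -186*164 = -30504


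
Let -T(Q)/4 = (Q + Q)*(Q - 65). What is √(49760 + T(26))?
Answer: 4*√3617 ≈ 240.57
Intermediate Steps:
T(Q) = -8*Q*(-65 + Q) (T(Q) = -4*(Q + Q)*(Q - 65) = -4*2*Q*(-65 + Q) = -8*Q*(-65 + Q))
√(49760 + T(26)) = √(49760 + 8*26*(65 - 1*26)) = √(49760 + 8*26*(65 - 26)) = √(49760 + 8*26*39) = √(49760 + 8112) = √57872 = 4*√3617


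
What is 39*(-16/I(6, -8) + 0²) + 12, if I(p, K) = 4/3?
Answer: -456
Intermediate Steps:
I(p, K) = 4/3 (I(p, K) = 4*(⅓) = 4/3)
39*(-16/I(6, -8) + 0²) + 12 = 39*(-16/4/3 + 0²) + 12 = 39*(-16*¾ + 0) + 12 = 39*(-12 + 0) + 12 = 39*(-12) + 12 = -468 + 12 = -456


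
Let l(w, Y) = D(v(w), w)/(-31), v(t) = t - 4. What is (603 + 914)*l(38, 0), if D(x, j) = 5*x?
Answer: -257890/31 ≈ -8319.0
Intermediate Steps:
v(t) = -4 + t
l(w, Y) = 20/31 - 5*w/31 (l(w, Y) = (5*(-4 + w))/(-31) = (-20 + 5*w)*(-1/31) = 20/31 - 5*w/31)
(603 + 914)*l(38, 0) = (603 + 914)*(20/31 - 5/31*38) = 1517*(20/31 - 190/31) = 1517*(-170/31) = -257890/31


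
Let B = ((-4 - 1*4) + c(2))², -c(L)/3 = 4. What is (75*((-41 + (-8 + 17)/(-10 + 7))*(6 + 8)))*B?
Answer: -18480000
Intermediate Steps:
c(L) = -12 (c(L) = -3*4 = -12)
B = 400 (B = ((-4 - 1*4) - 12)² = ((-4 - 4) - 12)² = (-8 - 12)² = (-20)² = 400)
(75*((-41 + (-8 + 17)/(-10 + 7))*(6 + 8)))*B = (75*((-41 + (-8 + 17)/(-10 + 7))*(6 + 8)))*400 = (75*((-41 + 9/(-3))*14))*400 = (75*((-41 + 9*(-⅓))*14))*400 = (75*((-41 - 3)*14))*400 = (75*(-44*14))*400 = (75*(-616))*400 = -46200*400 = -18480000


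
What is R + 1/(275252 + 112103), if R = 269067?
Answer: 104224447786/387355 ≈ 2.6907e+5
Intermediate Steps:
R + 1/(275252 + 112103) = 269067 + 1/(275252 + 112103) = 269067 + 1/387355 = 104224447786/387355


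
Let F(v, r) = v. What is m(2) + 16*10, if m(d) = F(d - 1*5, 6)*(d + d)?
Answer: 148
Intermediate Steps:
m(d) = 2*d*(-5 + d) (m(d) = (d - 1*5)*(d + d) = (d - 5)*(2*d) = (-5 + d)*(2*d) = 2*d*(-5 + d))
m(2) + 16*10 = 2*2*(-5 + 2) + 16*10 = 2*2*(-3) + 160 = -12 + 160 = 148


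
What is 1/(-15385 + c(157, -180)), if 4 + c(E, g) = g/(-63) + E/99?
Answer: -693/10661498 ≈ -6.5000e-5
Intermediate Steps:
c(E, g) = -4 - g/63 + E/99 (c(E, g) = -4 + (g/(-63) + E/99) = -4 + (g*(-1/63) + E*(1/99)) = -4 + (-g/63 + E/99) = -4 - g/63 + E/99)
1/(-15385 + c(157, -180)) = 1/(-15385 + (-4 - 1/63*(-180) + (1/99)*157)) = 1/(-15385 + (-4 + 20/7 + 157/99)) = 1/(-15385 + 307/693) = 1/(-10661498/693) = -693/10661498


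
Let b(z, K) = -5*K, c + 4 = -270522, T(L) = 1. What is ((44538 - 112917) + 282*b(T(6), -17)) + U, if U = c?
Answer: -314935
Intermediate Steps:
c = -270526 (c = -4 - 270522 = -270526)
U = -270526
((44538 - 112917) + 282*b(T(6), -17)) + U = ((44538 - 112917) + 282*(-5*(-17))) - 270526 = (-68379 + 282*85) - 270526 = (-68379 + 23970) - 270526 = -44409 - 270526 = -314935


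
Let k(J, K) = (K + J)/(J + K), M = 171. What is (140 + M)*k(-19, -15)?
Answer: 311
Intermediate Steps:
k(J, K) = 1 (k(J, K) = (J + K)/(J + K) = 1)
(140 + M)*k(-19, -15) = (140 + 171)*1 = 311*1 = 311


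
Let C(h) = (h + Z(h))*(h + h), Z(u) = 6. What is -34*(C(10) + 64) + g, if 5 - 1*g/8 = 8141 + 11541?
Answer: -170472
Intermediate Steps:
g = -157416 (g = 40 - 8*(8141 + 11541) = 40 - 8*19682 = 40 - 157456 = -157416)
C(h) = 2*h*(6 + h) (C(h) = (h + 6)*(h + h) = (6 + h)*(2*h) = 2*h*(6 + h))
-34*(C(10) + 64) + g = -34*(2*10*(6 + 10) + 64) - 157416 = -34*(2*10*16 + 64) - 157416 = -34*(320 + 64) - 157416 = -34*384 - 157416 = -13056 - 157416 = -170472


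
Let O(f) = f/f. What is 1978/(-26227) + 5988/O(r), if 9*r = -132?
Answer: 157045298/26227 ≈ 5987.9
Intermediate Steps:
r = -44/3 (r = (1/9)*(-132) = -44/3 ≈ -14.667)
O(f) = 1
1978/(-26227) + 5988/O(r) = 1978/(-26227) + 5988/1 = 1978*(-1/26227) + 5988*1 = -1978/26227 + 5988 = 157045298/26227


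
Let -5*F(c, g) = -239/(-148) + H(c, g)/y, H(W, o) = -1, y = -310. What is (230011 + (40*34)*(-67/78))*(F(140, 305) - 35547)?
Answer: -391281421464027/48100 ≈ -8.1347e+9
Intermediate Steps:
F(c, g) = -37119/114700 (F(c, g) = -(-239/(-148) - 1/(-310))/5 = -(-239*(-1/148) - 1*(-1/310))/5 = -(239/148 + 1/310)/5 = -⅕*37119/22940 = -37119/114700)
(230011 + (40*34)*(-67/78))*(F(140, 305) - 35547) = (230011 + (40*34)*(-67/78))*(-37119/114700 - 35547) = (230011 + 1360*(-67*1/78))*(-4077278019/114700) = (230011 + 1360*(-67/78))*(-4077278019/114700) = (230011 - 45560/39)*(-4077278019/114700) = (8924869/39)*(-4077278019/114700) = -391281421464027/48100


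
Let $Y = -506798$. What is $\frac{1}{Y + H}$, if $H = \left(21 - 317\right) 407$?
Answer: $- \frac{1}{627270} \approx -1.5942 \cdot 10^{-6}$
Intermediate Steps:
$H = -120472$ ($H = \left(21 - 317\right) 407 = \left(-296\right) 407 = -120472$)
$\frac{1}{Y + H} = \frac{1}{-506798 - 120472} = \frac{1}{-627270} = - \frac{1}{627270}$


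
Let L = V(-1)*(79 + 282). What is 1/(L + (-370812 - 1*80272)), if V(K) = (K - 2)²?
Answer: -1/447835 ≈ -2.2330e-6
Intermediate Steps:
V(K) = (-2 + K)²
L = 3249 (L = (-2 - 1)²*(79 + 282) = (-3)²*361 = 9*361 = 3249)
1/(L + (-370812 - 1*80272)) = 1/(3249 + (-370812 - 1*80272)) = 1/(3249 + (-370812 - 80272)) = 1/(3249 - 451084) = 1/(-447835) = -1/447835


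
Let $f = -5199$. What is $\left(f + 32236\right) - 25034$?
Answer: $2003$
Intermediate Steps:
$\left(f + 32236\right) - 25034 = \left(-5199 + 32236\right) - 25034 = 27037 - 25034 = 2003$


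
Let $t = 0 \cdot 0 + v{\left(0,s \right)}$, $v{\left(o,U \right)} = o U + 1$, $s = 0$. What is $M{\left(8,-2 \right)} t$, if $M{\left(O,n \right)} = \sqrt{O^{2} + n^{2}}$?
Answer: $2 \sqrt{17} \approx 8.2462$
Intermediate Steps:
$v{\left(o,U \right)} = 1 + U o$ ($v{\left(o,U \right)} = U o + 1 = 1 + U o$)
$t = 1$ ($t = 0 \cdot 0 + \left(1 + 0 \cdot 0\right) = 0 + \left(1 + 0\right) = 0 + 1 = 1$)
$M{\left(8,-2 \right)} t = \sqrt{8^{2} + \left(-2\right)^{2}} \cdot 1 = \sqrt{64 + 4} \cdot 1 = \sqrt{68} \cdot 1 = 2 \sqrt{17} \cdot 1 = 2 \sqrt{17}$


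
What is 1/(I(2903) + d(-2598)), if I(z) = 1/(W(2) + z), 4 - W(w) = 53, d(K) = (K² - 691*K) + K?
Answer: 2854/24379507297 ≈ 1.1707e-7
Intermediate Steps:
d(K) = K² - 690*K
W(w) = -49 (W(w) = 4 - 1*53 = 4 - 53 = -49)
I(z) = 1/(-49 + z)
1/(I(2903) + d(-2598)) = 1/(1/(-49 + 2903) - 2598*(-690 - 2598)) = 1/(1/2854 - 2598*(-3288)) = 1/(1/2854 + 8542224) = 1/(24379507297/2854) = 2854/24379507297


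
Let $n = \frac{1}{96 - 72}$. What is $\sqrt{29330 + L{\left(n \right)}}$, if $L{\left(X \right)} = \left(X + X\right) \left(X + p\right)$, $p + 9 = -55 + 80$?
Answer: $\frac{5 \sqrt{675794}}{24} \approx 171.26$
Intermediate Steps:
$p = 16$ ($p = -9 + \left(-55 + 80\right) = -9 + 25 = 16$)
$n = \frac{1}{24} \approx 0.041667$
$L{\left(X \right)} = 2 X \left(16 + X\right)$ ($L{\left(X \right)} = \left(X + X\right) \left(X + 16\right) = 2 X \left(16 + X\right)$)
$\sqrt{29330 + L{\left(n \right)}} = \sqrt{29330 + 2 \cdot \frac{1}{24} \left(16 + \frac{1}{24}\right)} = \sqrt{29330 + 2 \cdot \frac{1}{24} \cdot \frac{385}{24}} = \sqrt{29330 + \frac{385}{288}} = \sqrt{\frac{8447425}{288}} = \frac{5 \sqrt{675794}}{24}$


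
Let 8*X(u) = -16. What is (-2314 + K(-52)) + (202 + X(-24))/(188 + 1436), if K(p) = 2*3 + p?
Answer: -479055/203 ≈ -2359.9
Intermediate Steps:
X(u) = -2 (X(u) = (⅛)*(-16) = -2)
K(p) = 6 + p
(-2314 + K(-52)) + (202 + X(-24))/(188 + 1436) = (-2314 + (6 - 52)) + (202 - 2)/(188 + 1436) = (-2314 - 46) + 200/1624 = -2360 + 200*(1/1624) = -2360 + 25/203 = -479055/203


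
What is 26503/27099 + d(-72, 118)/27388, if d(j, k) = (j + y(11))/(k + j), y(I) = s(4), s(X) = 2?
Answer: 16693927307/17070310476 ≈ 0.97795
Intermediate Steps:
y(I) = 2
d(j, k) = (2 + j)/(j + k) (d(j, k) = (j + 2)/(k + j) = (2 + j)/(j + k))
26503/27099 + d(-72, 118)/27388 = 26503/27099 + ((2 - 72)/(-72 + 118))/27388 = 26503*(1/27099) + (-70/46)*(1/27388) = 26503/27099 + ((1/46)*(-70))*(1/27388) = 26503/27099 - 35/23*1/27388 = 26503/27099 - 35/629924 = 16693927307/17070310476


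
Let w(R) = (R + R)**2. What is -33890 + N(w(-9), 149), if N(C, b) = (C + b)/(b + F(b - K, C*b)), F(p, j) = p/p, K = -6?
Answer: -5083027/150 ≈ -33887.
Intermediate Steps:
w(R) = 4*R**2 (w(R) = (2*R)**2 = 4*R**2)
F(p, j) = 1
N(C, b) = (C + b)/(1 + b) (N(C, b) = (C + b)/(b + 1) = (C + b)/(1 + b))
-33890 + N(w(-9), 149) = -33890 + (4*(-9)**2 + 149)/(1 + 149) = -33890 + (4*81 + 149)/150 = -33890 + (324 + 149)/150 = -33890 + (1/150)*473 = -33890 + 473/150 = -5083027/150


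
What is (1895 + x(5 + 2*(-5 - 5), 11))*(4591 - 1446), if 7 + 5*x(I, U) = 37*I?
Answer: 5606277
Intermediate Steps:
x(I, U) = -7/5 + 37*I/5 (x(I, U) = -7/5 + (37*I)/5 = -7/5 + 37*I/5)
(1895 + x(5 + 2*(-5 - 5), 11))*(4591 - 1446) = (1895 + (-7/5 + 37*(5 + 2*(-5 - 5))/5))*(4591 - 1446) = (1895 + (-7/5 + 37*(5 + 2*(-10))/5))*3145 = (1895 + (-7/5 + 37*(5 - 20)/5))*3145 = (1895 + (-7/5 + (37/5)*(-15)))*3145 = (1895 + (-7/5 - 111))*3145 = (1895 - 562/5)*3145 = (8913/5)*3145 = 5606277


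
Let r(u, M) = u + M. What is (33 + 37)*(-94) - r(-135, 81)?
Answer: -6526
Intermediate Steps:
r(u, M) = M + u
(33 + 37)*(-94) - r(-135, 81) = (33 + 37)*(-94) - (81 - 135) = 70*(-94) - 1*(-54) = -6580 + 54 = -6526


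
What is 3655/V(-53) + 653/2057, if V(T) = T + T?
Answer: -7449117/218042 ≈ -34.164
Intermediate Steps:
V(T) = 2*T
3655/V(-53) + 653/2057 = 3655/((2*(-53))) + 653/2057 = 3655/(-106) + 653*(1/2057) = 3655*(-1/106) + 653/2057 = -3655/106 + 653/2057 = -7449117/218042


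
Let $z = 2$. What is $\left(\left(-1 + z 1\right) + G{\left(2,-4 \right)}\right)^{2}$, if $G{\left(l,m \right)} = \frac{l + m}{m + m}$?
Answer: $\frac{25}{16} \approx 1.5625$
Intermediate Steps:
$G{\left(l,m \right)} = \frac{l + m}{2 m}$
$\left(\left(-1 + z 1\right) + G{\left(2,-4 \right)}\right)^{2} = \left(\left(-1 + 2 \cdot 1\right) + \frac{2 - 4}{2 \left(-4\right)}\right)^{2} = \left(\left(-1 + 2\right) + \frac{1}{2} \left(- \frac{1}{4}\right) \left(-2\right)\right)^{2} = \left(1 + \frac{1}{4}\right)^{2} = \left(\frac{5}{4}\right)^{2} = \frac{25}{16}$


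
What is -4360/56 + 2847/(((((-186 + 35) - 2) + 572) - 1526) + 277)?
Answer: -472279/5810 ≈ -81.287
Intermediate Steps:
-4360/56 + 2847/(((((-186 + 35) - 2) + 572) - 1526) + 277) = -4360*1/56 + 2847/((((-151 - 2) + 572) - 1526) + 277) = -545/7 + 2847/(((-153 + 572) - 1526) + 277) = -545/7 + 2847/((419 - 1526) + 277) = -545/7 + 2847/(-1107 + 277) = -545/7 + 2847/(-830) = -545/7 + 2847*(-1/830) = -545/7 - 2847/830 = -472279/5810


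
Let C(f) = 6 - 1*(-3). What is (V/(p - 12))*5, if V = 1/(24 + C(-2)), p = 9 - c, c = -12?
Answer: 5/297 ≈ 0.016835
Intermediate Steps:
C(f) = 9 (C(f) = 6 + 3 = 9)
p = 21 (p = 9 - 1*(-12) = 9 + 12 = 21)
V = 1/33 (V = 1/(24 + 9) = 1/33 ≈ 0.030303)
(V/(p - 12))*5 = ((1/33)/(21 - 12))*5 = ((1/33)/9)*5 = ((⅑)*(1/33))*5 = (1/297)*5 = 5/297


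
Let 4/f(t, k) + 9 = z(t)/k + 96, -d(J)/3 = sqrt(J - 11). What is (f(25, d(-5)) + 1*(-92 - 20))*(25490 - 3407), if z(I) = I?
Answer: -2696173535760/1090561 - 26499600*I/1090561 ≈ -2.4723e+6 - 24.299*I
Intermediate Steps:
d(J) = -3*sqrt(-11 + J) (d(J) = -3*sqrt(J - 11) = -3*sqrt(-11 + J))
f(t, k) = 4/(87 + t/k) (f(t, k) = 4/(-9 + (t/k + 96)) = 4/(-9 + (96 + t/k)) = 4/(87 + t/k))
(f(25, d(-5)) + 1*(-92 - 20))*(25490 - 3407) = (4*(-3*sqrt(-11 - 5))/(25 + 87*(-3*sqrt(-11 - 5))) + 1*(-92 - 20))*(25490 - 3407) = (4*(-12*I)/(25 + 87*(-12*I)) + 1*(-112))*22083 = (4*(-12*I)/(25 + 87*(-12*I)) - 112)*22083 = (4*(-12*I)/(25 - 1044*I) - 112)*22083 = (4*(-12*I)*((25 + 1044*I)/1090561) - 112)*22083 = (-48*I*(25 + 1044*I)/1090561 - 112)*22083 = (-112 - 48*I*(25 + 1044*I)/1090561)*22083 = -2473296 - 1059984*I*(25 + 1044*I)/1090561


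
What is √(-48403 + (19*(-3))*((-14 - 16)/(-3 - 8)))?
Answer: I*√5875573/11 ≈ 220.36*I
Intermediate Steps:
√(-48403 + (19*(-3))*((-14 - 16)/(-3 - 8))) = √(-48403 - (-1710)/(-11)) = √(-48403 - (-1710)*(-1)/11) = √(-48403 - 57*30/11) = √(-48403 - 1710/11) = √(-534143/11) = I*√5875573/11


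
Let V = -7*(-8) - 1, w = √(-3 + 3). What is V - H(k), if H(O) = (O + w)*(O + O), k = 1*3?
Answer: 37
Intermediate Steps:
w = 0 (w = √0 = 0)
k = 3
H(O) = 2*O² (H(O) = (O + 0)*(O + O) = O*(2*O) = 2*O²)
V = 55 (V = 56 - 1 = 55)
V - H(k) = 55 - 2*3² = 55 - 2*9 = 55 - 1*18 = 55 - 18 = 37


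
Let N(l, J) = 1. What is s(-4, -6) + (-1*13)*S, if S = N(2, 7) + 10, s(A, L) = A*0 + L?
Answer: -149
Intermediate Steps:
s(A, L) = L (s(A, L) = 0 + L = L)
S = 11 (S = 1 + 10 = 11)
s(-4, -6) + (-1*13)*S = -6 - 1*13*11 = -6 - 13*11 = -6 - 143 = -149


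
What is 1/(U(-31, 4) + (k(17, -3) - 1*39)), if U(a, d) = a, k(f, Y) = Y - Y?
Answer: -1/70 ≈ -0.014286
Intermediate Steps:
k(f, Y) = 0
1/(U(-31, 4) + (k(17, -3) - 1*39)) = 1/(-31 + (0 - 1*39)) = 1/(-31 + (0 - 39)) = 1/(-31 - 39) = 1/(-70) = -1/70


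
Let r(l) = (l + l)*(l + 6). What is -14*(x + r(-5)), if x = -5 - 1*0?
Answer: 210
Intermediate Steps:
x = -5 (x = -5 + 0 = -5)
r(l) = 2*l*(6 + l) (r(l) = (2*l)*(6 + l) = 2*l*(6 + l))
-14*(x + r(-5)) = -14*(-5 + 2*(-5)*(6 - 5)) = -14*(-5 + 2*(-5)*1) = -14*(-5 - 10) = -14*(-15) = 210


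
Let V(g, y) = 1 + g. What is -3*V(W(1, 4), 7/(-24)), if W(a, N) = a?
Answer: -6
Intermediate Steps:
-3*V(W(1, 4), 7/(-24)) = -3*(1 + 1) = -3*2 = -6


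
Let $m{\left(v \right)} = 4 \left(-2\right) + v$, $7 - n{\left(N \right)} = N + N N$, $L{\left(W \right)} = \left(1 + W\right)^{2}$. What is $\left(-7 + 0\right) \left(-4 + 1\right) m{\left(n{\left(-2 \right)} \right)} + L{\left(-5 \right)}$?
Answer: $-47$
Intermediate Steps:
$n{\left(N \right)} = 7 - N - N^{2}$ ($n{\left(N \right)} = 7 - \left(N + N N\right) = 7 - \left(N + N^{2}\right) = 7 - N - N^{2}$)
$m{\left(v \right)} = -8 + v$
$\left(-7 + 0\right) \left(-4 + 1\right) m{\left(n{\left(-2 \right)} \right)} + L{\left(-5 \right)} = \left(-7 + 0\right) \left(-4 + 1\right) \left(-8 - -5\right) + \left(1 - 5\right)^{2} = \left(-7\right) \left(-3\right) \left(-8 + \left(7 + 2 - 4\right)\right) + \left(-4\right)^{2} = 21 \left(-8 + \left(7 + 2 - 4\right)\right) + 16 = 21 \left(-8 + 5\right) + 16 = 21 \left(-3\right) + 16 = -63 + 16 = -47$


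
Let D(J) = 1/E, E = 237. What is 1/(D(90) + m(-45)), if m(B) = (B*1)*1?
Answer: -237/10664 ≈ -0.022224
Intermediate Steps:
m(B) = B (m(B) = B*1 = B)
D(J) = 1/237
1/(D(90) + m(-45)) = 1/(1/237 - 45) = 1/(-10664/237) = -237/10664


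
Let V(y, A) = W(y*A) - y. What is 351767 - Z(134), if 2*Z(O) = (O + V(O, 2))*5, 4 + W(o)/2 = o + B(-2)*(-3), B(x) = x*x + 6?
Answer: 350597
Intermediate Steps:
B(x) = 6 + x² (B(x) = x² + 6 = 6 + x²)
W(o) = -68 + 2*o (W(o) = -8 + 2*(o + (6 + (-2)²)*(-3)) = -8 + 2*(o + (6 + 4)*(-3)) = -8 + 2*(o + 10*(-3)) = -8 + 2*(o - 30) = -8 + 2*(-30 + o) = -8 + (-60 + 2*o) = -68 + 2*o)
V(y, A) = -68 - y + 2*A*y (V(y, A) = (-68 + 2*(y*A)) - y = (-68 + 2*(A*y)) - y = (-68 + 2*A*y) - y = -68 - y + 2*A*y)
Z(O) = -170 + 10*O (Z(O) = ((O + (-68 - O + 2*2*O))*5)/2 = ((O + (-68 - O + 4*O))*5)/2 = ((O + (-68 + 3*O))*5)/2 = ((-68 + 4*O)*5)/2 = (-340 + 20*O)/2 = -170 + 10*O)
351767 - Z(134) = 351767 - (-170 + 10*134) = 351767 - (-170 + 1340) = 351767 - 1*1170 = 351767 - 1170 = 350597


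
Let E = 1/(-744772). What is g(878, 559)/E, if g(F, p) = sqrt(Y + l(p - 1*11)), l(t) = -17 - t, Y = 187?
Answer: -2234316*I*sqrt(42) ≈ -1.448e+7*I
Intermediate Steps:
E = -1/744772 ≈ -1.3427e-6
g(F, p) = sqrt(181 - p) (g(F, p) = sqrt(187 + (-17 - (p - 1*11))) = sqrt(187 + (-17 - (p - 11))) = sqrt(187 + (-17 - (-11 + p))) = sqrt(187 + (-17 + (11 - p))) = sqrt(187 + (-6 - p)) = sqrt(181 - p))
g(878, 559)/E = sqrt(181 - 1*559)/(-1/744772) = sqrt(181 - 559)*(-744772) = sqrt(-378)*(-744772) = (3*I*sqrt(42))*(-744772) = -2234316*I*sqrt(42)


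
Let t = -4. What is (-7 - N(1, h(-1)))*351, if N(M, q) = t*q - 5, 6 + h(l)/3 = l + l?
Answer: -34398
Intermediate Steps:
h(l) = -18 + 6*l (h(l) = -18 + 3*(l + l) = -18 + 3*(2*l) = -18 + 6*l)
N(M, q) = -5 - 4*q (N(M, q) = -4*q - 5 = -5 - 4*q)
(-7 - N(1, h(-1)))*351 = (-7 - (-5 - 4*(-18 + 6*(-1))))*351 = (-7 - (-5 - 4*(-18 - 6)))*351 = (-7 - (-5 - 4*(-24)))*351 = (-7 - (-5 + 96))*351 = (-7 - 1*91)*351 = (-7 - 91)*351 = -98*351 = -34398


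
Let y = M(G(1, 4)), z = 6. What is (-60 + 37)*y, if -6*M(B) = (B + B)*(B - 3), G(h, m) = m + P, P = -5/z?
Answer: 437/108 ≈ 4.0463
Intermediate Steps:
P = -5/6 ≈ -0.83333
G(h, m) = -5/6 + m (G(h, m) = m - 5/6 = -5/6 + m)
M(B) = -B*(-3 + B)/3 (M(B) = -(B + B)*(B - 3)/6 = -2*B*(-3 + B)/6 = -B*(-3 + B)/3)
y = -19/108 (y = (-5/6 + 4)*(3 - (-5/6 + 4))/3 = (1/3)*(19/6)*(3 - 1*19/6) = (1/3)*(19/6)*(3 - 19/6) = (1/3)*(19/6)*(-1/6) = -19/108 ≈ -0.17593)
(-60 + 37)*y = (-60 + 37)*(-19/108) = -23*(-19/108) = 437/108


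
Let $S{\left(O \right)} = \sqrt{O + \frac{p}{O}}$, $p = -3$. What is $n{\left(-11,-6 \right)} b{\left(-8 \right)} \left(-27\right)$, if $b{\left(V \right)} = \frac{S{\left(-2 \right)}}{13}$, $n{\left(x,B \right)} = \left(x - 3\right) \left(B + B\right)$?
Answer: $- \frac{2268 i \sqrt{2}}{13} \approx - 246.73 i$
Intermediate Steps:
$S{\left(O \right)} = \sqrt{O - \frac{3}{O}}$
$n{\left(x,B \right)} = 2 B \left(-3 + x\right)$ ($n{\left(x,B \right)} = \left(-3 + x\right) 2 B = 2 B \left(-3 + x\right)$)
$b{\left(V \right)} = \frac{i \sqrt{2}}{26}$ ($b{\left(V \right)} = \frac{\sqrt{-2 - \frac{3}{-2}}}{13} = \sqrt{-2 - - \frac{3}{2}} \cdot \frac{1}{13} = \sqrt{-2 + \frac{3}{2}} \cdot \frac{1}{13} = \sqrt{- \frac{1}{2}} \cdot \frac{1}{13} = \frac{i \sqrt{2}}{2} \cdot \frac{1}{13} = \frac{i \sqrt{2}}{26}$)
$n{\left(-11,-6 \right)} b{\left(-8 \right)} \left(-27\right) = 2 \left(-6\right) \left(-3 - 11\right) \frac{i \sqrt{2}}{26} \left(-27\right) = 2 \left(-6\right) \left(-14\right) \frac{i \sqrt{2}}{26} \left(-27\right) = 168 \frac{i \sqrt{2}}{26} \left(-27\right) = \frac{84 i \sqrt{2}}{13} \left(-27\right) = - \frac{2268 i \sqrt{2}}{13}$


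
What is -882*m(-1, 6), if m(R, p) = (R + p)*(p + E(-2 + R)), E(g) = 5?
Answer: -48510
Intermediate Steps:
m(R, p) = (5 + p)*(R + p) (m(R, p) = (R + p)*(p + 5) = (R + p)*(5 + p) = (5 + p)*(R + p))
-882*m(-1, 6) = -882*(6**2 + 5*(-1) + 5*6 - 1*6) = -882*(36 - 5 + 30 - 6) = -882*55 = -48510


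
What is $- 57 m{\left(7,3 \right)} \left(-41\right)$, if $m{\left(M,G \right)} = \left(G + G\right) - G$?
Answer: $7011$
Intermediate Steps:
$m{\left(M,G \right)} = G$ ($m{\left(M,G \right)} = 2 G - G = G$)
$- 57 m{\left(7,3 \right)} \left(-41\right) = \left(-57\right) 3 \left(-41\right) = \left(-171\right) \left(-41\right) = 7011$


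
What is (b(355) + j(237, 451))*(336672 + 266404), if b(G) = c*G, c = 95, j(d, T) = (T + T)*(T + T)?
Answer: 511003784004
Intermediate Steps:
j(d, T) = 4*T**2 (j(d, T) = (2*T)*(2*T) = 4*T**2)
b(G) = 95*G
(b(355) + j(237, 451))*(336672 + 266404) = (95*355 + 4*451**2)*(336672 + 266404) = (33725 + 4*203401)*603076 = (33725 + 813604)*603076 = 847329*603076 = 511003784004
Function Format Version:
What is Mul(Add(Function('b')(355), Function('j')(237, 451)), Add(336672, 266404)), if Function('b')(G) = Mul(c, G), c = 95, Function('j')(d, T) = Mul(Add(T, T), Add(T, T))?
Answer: 511003784004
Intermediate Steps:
Function('j')(d, T) = Mul(4, Pow(T, 2)) (Function('j')(d, T) = Mul(Mul(2, T), Mul(2, T)) = Mul(4, Pow(T, 2)))
Function('b')(G) = Mul(95, G)
Mul(Add(Function('b')(355), Function('j')(237, 451)), Add(336672, 266404)) = Mul(Add(Mul(95, 355), Mul(4, Pow(451, 2))), Add(336672, 266404)) = Mul(Add(33725, Mul(4, 203401)), 603076) = Mul(Add(33725, 813604), 603076) = Mul(847329, 603076) = 511003784004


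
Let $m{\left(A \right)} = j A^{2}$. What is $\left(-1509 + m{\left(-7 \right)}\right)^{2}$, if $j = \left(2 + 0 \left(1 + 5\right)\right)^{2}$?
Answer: $1723969$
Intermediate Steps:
$j = 4$ ($j = \left(2 + 0 \cdot 6\right)^{2} = \left(2 + 0\right)^{2} = 2^{2} = 4$)
$m{\left(A \right)} = 4 A^{2}$
$\left(-1509 + m{\left(-7 \right)}\right)^{2} = \left(-1509 + 4 \left(-7\right)^{2}\right)^{2} = \left(-1509 + 4 \cdot 49\right)^{2} = \left(-1509 + 196\right)^{2} = \left(-1313\right)^{2} = 1723969$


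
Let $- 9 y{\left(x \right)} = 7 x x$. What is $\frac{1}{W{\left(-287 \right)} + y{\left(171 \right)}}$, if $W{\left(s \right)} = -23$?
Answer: $- \frac{1}{22766} \approx -4.3925 \cdot 10^{-5}$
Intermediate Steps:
$y{\left(x \right)} = - \frac{7 x^{2}}{9}$ ($y{\left(x \right)} = - \frac{7 x x}{9} = - \frac{7 x^{2}}{9}$)
$\frac{1}{W{\left(-287 \right)} + y{\left(171 \right)}} = \frac{1}{-23 - \frac{7 \cdot 171^{2}}{9}} = \frac{1}{-23 - 22743} = \frac{1}{-22766} = - \frac{1}{22766}$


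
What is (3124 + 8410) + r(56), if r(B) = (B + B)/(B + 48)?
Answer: 149956/13 ≈ 11535.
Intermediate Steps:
r(B) = 2*B/(48 + B) (r(B) = (2*B)/(48 + B) = 2*B/(48 + B))
(3124 + 8410) + r(56) = (3124 + 8410) + 2*56/(48 + 56) = 11534 + 2*56/104 = 11534 + 2*56*(1/104) = 11534 + 14/13 = 149956/13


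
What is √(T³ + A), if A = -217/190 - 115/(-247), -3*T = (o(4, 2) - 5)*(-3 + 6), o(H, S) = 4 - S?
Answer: √160596930/2470 ≈ 5.1306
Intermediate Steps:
T = 3 (T = -((4 - 1*2) - 5)*(-3 + 6)/3 = -((4 - 2) - 5)*3/3 = -(2 - 5)*3/3 = -(-1)*3 = -⅓*(-9) = 3)
A = -1671/2470 (A = -217*1/190 - 115*(-1/247) = -217/190 + 115/247 = -1671/2470 ≈ -0.67652)
√(T³ + A) = √(3³ - 1671/2470) = √(27 - 1671/2470) = √(65019/2470) = √160596930/2470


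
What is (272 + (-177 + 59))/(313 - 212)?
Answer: 154/101 ≈ 1.5248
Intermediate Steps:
(272 + (-177 + 59))/(313 - 212) = (272 - 118)/101 = 154*(1/101) = 154/101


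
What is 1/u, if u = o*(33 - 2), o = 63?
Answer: 1/1953 ≈ 0.00051203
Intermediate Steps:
u = 1953 (u = 63*(33 - 2) = 63*31 = 1953)
1/u = 1/1953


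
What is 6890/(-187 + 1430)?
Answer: 6890/1243 ≈ 5.5430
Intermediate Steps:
6890/(-187 + 1430) = 6890/1243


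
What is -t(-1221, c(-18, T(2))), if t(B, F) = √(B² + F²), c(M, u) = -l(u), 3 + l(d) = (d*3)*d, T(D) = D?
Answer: -3*√165658 ≈ -1221.0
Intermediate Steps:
l(d) = -3 + 3*d² (l(d) = -3 + (d*3)*d = -3 + (3*d)*d = -3 + 3*d²)
c(M, u) = 3 - 3*u² (c(M, u) = -(-3 + 3*u²) = 3 - 3*u²)
-t(-1221, c(-18, T(2))) = -√((-1221)² + (3 - 3*2²)²) = -√(1490841 + (3 - 3*4)²) = -√(1490841 + (3 - 12)²) = -√(1490841 + (-9)²) = -√(1490841 + 81) = -√1490922 = -3*√165658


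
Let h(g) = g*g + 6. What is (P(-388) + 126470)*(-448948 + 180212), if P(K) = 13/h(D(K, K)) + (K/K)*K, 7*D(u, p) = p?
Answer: -2555404893607904/75419 ≈ -3.3883e+10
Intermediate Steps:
D(u, p) = p/7
h(g) = 6 + g² (h(g) = g² + 6 = 6 + g²)
P(K) = K + 13/(6 + K²/49) (P(K) = 13/(6 + (K/7)²) + (K/K)*K = 13/(6 + K²/49) + 1*K = 13/(6 + K²/49) + K = K + 13/(6 + K²/49))
(P(-388) + 126470)*(-448948 + 180212) = ((637 - 388*(294 + (-388)²))/(294 + (-388)²) + 126470)*(-448948 + 180212) = ((637 - 388*(294 + 150544))/(294 + 150544) + 126470)*(-268736) = ((637 - 388*150838)/150838 + 126470)*(-268736) = ((637 - 58525144)/150838 + 126470)*(-268736) = ((1/150838)*(-58524507) + 126470)*(-268736) = (-58524507/150838 + 126470)*(-268736) = (19017957353/150838)*(-268736) = -2555404893607904/75419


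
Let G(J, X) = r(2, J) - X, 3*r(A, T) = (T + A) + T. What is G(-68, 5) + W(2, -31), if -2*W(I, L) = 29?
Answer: -385/6 ≈ -64.167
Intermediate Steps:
r(A, T) = A/3 + 2*T/3 (r(A, T) = ((T + A) + T)/3 = ((A + T) + T)/3 = (A + 2*T)/3 = A/3 + 2*T/3)
G(J, X) = ⅔ - X + 2*J/3 (G(J, X) = ((⅓)*2 + 2*J/3) - X = (⅔ + 2*J/3) - X = ⅔ - X + 2*J/3)
W(I, L) = -29/2 (W(I, L) = -½*29 = -29/2)
G(-68, 5) + W(2, -31) = (⅔ - 1*5 + (⅔)*(-68)) - 29/2 = (⅔ - 5 - 136/3) - 29/2 = -149/3 - 29/2 = -385/6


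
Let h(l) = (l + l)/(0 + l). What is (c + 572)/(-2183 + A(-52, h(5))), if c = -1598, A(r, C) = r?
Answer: 342/745 ≈ 0.45906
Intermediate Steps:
h(l) = 2 (h(l) = (2*l)/l = 2)
(c + 572)/(-2183 + A(-52, h(5))) = (-1598 + 572)/(-2183 - 52) = -1026/(-2235) = -1026*(-1/2235) = 342/745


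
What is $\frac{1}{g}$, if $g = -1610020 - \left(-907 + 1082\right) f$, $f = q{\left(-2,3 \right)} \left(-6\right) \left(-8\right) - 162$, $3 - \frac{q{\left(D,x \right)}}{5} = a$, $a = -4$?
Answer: $- \frac{1}{1875670} \approx -5.3314 \cdot 10^{-7}$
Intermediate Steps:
$q{\left(D,x \right)} = 35$ ($q{\left(D,x \right)} = 15 - -20 = 15 + 20 = 35$)
$f = 1518$ ($f = 35 \left(-6\right) \left(-8\right) - 162 = \left(-210\right) \left(-8\right) + \left(-280 + 118\right) = 1680 - 162 = 1518$)
$g = -1875670$ ($g = -1610020 - \left(-907 + 1082\right) 1518 = -1610020 - 175 \cdot 1518 = -1610020 - 265650 = -1875670$)
$\frac{1}{g} = \frac{1}{-1875670} = - \frac{1}{1875670}$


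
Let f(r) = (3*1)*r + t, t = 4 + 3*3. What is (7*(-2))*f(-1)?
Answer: -140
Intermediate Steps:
t = 13 (t = 4 + 9 = 13)
f(r) = 13 + 3*r (f(r) = (3*1)*r + 13 = 3*r + 13 = 13 + 3*r)
(7*(-2))*f(-1) = (7*(-2))*(13 + 3*(-1)) = -14*(13 - 3) = -14*10 = -140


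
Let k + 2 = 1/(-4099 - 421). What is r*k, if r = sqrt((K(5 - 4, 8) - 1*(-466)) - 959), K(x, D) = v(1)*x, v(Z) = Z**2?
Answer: -9041*I*sqrt(123)/2260 ≈ -44.367*I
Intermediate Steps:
k = -9041/4520 (k = -2 + 1/(-4099 - 421) = -2 + 1/(-4520) = -2 - 1/4520 = -9041/4520 ≈ -2.0002)
K(x, D) = x (K(x, D) = 1**2*x = 1*x = x)
r = 2*I*sqrt(123) (r = sqrt(((5 - 4) - 1*(-466)) - 959) = sqrt((1 + 466) - 959) = sqrt(467 - 959) = sqrt(-492) = 2*I*sqrt(123) ≈ 22.181*I)
r*k = (2*I*sqrt(123))*(-9041/4520) = -9041*I*sqrt(123)/2260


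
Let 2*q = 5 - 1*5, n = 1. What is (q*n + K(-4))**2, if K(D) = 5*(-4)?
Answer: 400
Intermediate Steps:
K(D) = -20
q = 0 (q = (5 - 1*5)/2 = (5 - 5)/2 = (1/2)*0 = 0)
(q*n + K(-4))**2 = (0*1 - 20)**2 = (0 - 20)**2 = (-20)**2 = 400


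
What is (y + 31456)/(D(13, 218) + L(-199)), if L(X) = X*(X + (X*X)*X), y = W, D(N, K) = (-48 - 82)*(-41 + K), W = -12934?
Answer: 9261/784127896 ≈ 1.1811e-5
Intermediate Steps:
D(N, K) = 5330 - 130*K (D(N, K) = -130*(-41 + K) = 5330 - 130*K)
y = -12934
L(X) = X*(X + X**3) (L(X) = X*(X + X**2*X) = X*(X + X**3))
(y + 31456)/(D(13, 218) + L(-199)) = (-12934 + 31456)/((5330 - 130*218) + ((-199)**2 + (-199)**4)) = 18522/((5330 - 28340) + (39601 + 1568239201)) = 18522/(-23010 + 1568278802) = 18522/1568255792 = 18522*(1/1568255792) = 9261/784127896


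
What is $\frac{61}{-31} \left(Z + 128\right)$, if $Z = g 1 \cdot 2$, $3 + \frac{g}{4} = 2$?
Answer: $- \frac{7320}{31} \approx -236.13$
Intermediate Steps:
$g = -4$ ($g = -12 + 4 \cdot 2 = -12 + 8 = -4$)
$Z = -8$ ($Z = \left(-4\right) 1 \cdot 2 = \left(-4\right) 2 = -8$)
$\frac{61}{-31} \left(Z + 128\right) = \frac{61}{-31} \left(-8 + 128\right) = 61 \left(- \frac{1}{31}\right) 120 = \left(- \frac{61}{31}\right) 120 = - \frac{7320}{31}$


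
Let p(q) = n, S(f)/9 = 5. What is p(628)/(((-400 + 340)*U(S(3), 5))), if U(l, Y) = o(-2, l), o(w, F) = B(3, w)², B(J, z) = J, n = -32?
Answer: 8/135 ≈ 0.059259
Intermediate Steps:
S(f) = 45 (S(f) = 9*5 = 45)
p(q) = -32
o(w, F) = 9 (o(w, F) = 3² = 9)
U(l, Y) = 9
p(628)/(((-400 + 340)*U(S(3), 5))) = -32*1/(9*(-400 + 340)) = -32/((-60*9)) = -32/(-540) = -32*(-1/540) = 8/135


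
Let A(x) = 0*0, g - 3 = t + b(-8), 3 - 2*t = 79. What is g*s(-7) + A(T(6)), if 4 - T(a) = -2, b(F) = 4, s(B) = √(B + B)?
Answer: -31*I*√14 ≈ -115.99*I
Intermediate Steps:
t = -38 (t = 3/2 - ½*79 = 3/2 - 79/2 = -38)
s(B) = √2*√B (s(B) = √(2*B) = √2*√B)
T(a) = 6 (T(a) = 4 - 1*(-2) = 4 + 2 = 6)
g = -31 (g = 3 + (-38 + 4) = 3 - 34 = -31)
A(x) = 0
g*s(-7) + A(T(6)) = -31*√2*√(-7) + 0 = -31*√2*I*√7 + 0 = -31*I*√14 + 0 = -31*I*√14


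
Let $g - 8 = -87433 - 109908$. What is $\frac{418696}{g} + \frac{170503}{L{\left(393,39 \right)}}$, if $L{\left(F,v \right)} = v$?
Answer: $\frac{33629539355}{7695987} \approx 4369.8$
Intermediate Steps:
$g = -197333$ ($g = 8 - 197341 = -197333$)
$\frac{418696}{g} + \frac{170503}{L{\left(393,39 \right)}} = \frac{418696}{-197333} + \frac{170503}{39} = 418696 \left(- \frac{1}{197333}\right) + 170503 \cdot \frac{1}{39} = - \frac{418696}{197333} + \frac{170503}{39} = \frac{33629539355}{7695987}$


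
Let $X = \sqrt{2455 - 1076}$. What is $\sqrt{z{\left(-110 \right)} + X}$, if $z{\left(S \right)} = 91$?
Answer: $\sqrt{91 + \sqrt{1379}} \approx 11.32$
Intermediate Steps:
$X = \sqrt{1379} \approx 37.135$
$\sqrt{z{\left(-110 \right)} + X} = \sqrt{91 + \sqrt{1379}}$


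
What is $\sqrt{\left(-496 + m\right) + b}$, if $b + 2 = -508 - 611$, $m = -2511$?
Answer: $4 i \sqrt{258} \approx 64.25 i$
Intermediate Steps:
$b = -1121$ ($b = -2 - 1119 = -1121$)
$\sqrt{\left(-496 + m\right) + b} = \sqrt{\left(-496 - 2511\right) - 1121} = \sqrt{-3007 - 1121} = \sqrt{-4128} = 4 i \sqrt{258}$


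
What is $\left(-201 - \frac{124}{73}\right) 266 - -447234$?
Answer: $\frac{28712080}{73} \approx 3.9332 \cdot 10^{5}$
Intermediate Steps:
$\left(-201 - \frac{124}{73}\right) 266 - -447234 = \left(-201 - \frac{124}{73}\right) 266 + 447234 = \left(- \frac{14797}{73}\right) 266 + 447234 = - \frac{3936002}{73} + 447234 = \frac{28712080}{73}$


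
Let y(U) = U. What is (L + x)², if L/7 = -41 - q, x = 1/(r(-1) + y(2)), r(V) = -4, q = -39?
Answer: 841/4 ≈ 210.25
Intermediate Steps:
x = -½ (x = 1/(-4 + 2) = 1/(-2) = -½ ≈ -0.50000)
L = -14 (L = 7*(-41 - 1*(-39)) = 7*(-41 + 39) = 7*(-2) = -14)
(L + x)² = (-14 - ½)² = (-29/2)² = 841/4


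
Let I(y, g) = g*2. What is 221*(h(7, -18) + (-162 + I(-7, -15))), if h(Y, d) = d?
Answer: -46410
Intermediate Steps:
I(y, g) = 2*g
221*(h(7, -18) + (-162 + I(-7, -15))) = 221*(-18 + (-162 + 2*(-15))) = 221*(-18 + (-162 - 30)) = 221*(-18 - 192) = 221*(-210) = -46410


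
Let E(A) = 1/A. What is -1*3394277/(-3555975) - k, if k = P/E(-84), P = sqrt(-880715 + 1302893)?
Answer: 3394277/3555975 + 84*sqrt(422178) ≈ 54580.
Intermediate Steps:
P = sqrt(422178) ≈ 649.75
k = -84*sqrt(422178) (k = sqrt(422178)/(1/(-84)) = sqrt(422178)/(-1/84) = sqrt(422178)*(-84) = -84*sqrt(422178) ≈ -54579.)
-1*3394277/(-3555975) - k = -1*3394277/(-3555975) - (-84)*sqrt(422178) = -3394277*(-1/3555975) + 84*sqrt(422178) = 3394277/3555975 + 84*sqrt(422178)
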